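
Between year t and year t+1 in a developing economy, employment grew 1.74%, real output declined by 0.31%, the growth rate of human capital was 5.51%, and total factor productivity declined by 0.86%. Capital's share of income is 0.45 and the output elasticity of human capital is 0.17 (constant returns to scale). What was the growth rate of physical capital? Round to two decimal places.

Labor's share = 1 − 0.45 − 0.17 = 0.38.
gY = gA + 0.17×5.51 + 0.38×1.74 + 0.45×g.
0.45×g = -0.31 + 0.86 − 1.5979 = -1.0479.
g = -1.0479 / 0.45 = -2.3287%.

-2.33%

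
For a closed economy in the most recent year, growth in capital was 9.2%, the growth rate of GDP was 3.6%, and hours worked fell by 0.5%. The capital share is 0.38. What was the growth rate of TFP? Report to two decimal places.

Labor's share = 1 − 0.38 = 0.62.
Capital: 0.38 × 9.2 = 3.496 pp.
Hours worked: 0.62 × (-0.5) = -0.31 pp.
TFP growth = 3.6 − 3.186 = 0.414%.

0.41%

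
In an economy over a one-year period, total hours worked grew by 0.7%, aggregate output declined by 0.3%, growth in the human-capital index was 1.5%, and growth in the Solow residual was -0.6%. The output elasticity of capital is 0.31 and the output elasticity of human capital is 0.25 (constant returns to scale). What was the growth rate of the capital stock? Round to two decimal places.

-1.24%

Labor's share = 1 − 0.31 − 0.25 = 0.44.
gY = gA + 0.25×1.5 + 0.44×0.7 + 0.31×g.
0.31×g = -0.3 + 0.6 − 0.683 = -0.383.
g = -0.383 / 0.31 = -1.2355%.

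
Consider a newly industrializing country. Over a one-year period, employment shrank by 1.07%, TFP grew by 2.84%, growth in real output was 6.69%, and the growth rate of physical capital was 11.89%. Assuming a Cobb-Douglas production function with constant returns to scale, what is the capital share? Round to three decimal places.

0.380

gY = gA + α·gK + (1−α)·gL, so gY − gA − gL = α(gK − gL).
6.69 − 2.84 + 1.07 = α × (11.89 − (-1.07)).
4.92 = 12.96 α, so α = 0.37963.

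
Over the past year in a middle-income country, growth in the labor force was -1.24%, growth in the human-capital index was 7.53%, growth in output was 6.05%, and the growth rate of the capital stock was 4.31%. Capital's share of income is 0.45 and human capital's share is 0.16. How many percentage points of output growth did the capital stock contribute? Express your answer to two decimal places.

Contribution = share × growth = 0.45 × 4.31 = 1.9395 pp.

1.94 pp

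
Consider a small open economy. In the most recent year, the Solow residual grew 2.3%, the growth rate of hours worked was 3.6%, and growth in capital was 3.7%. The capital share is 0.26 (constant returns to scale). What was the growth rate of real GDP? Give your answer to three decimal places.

5.926%

Labor's share = 1 − 0.26 = 0.74.
Capital: 0.26 × 3.7 = 0.962 pp.
Hours worked: 0.74 × 3.6 = 2.664 pp.
Output growth = 2.3 + 3.626 = 5.926%.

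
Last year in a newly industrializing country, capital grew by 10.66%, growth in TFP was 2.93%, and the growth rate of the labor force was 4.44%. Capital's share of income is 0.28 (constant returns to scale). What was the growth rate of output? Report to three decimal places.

Labor's share = 1 − 0.28 = 0.72.
Capital: 0.28 × 10.66 = 2.9848 pp.
The labor force: 0.72 × 4.44 = 3.1968 pp.
Output growth = 2.93 + 6.1816 = 9.1116%.

9.112%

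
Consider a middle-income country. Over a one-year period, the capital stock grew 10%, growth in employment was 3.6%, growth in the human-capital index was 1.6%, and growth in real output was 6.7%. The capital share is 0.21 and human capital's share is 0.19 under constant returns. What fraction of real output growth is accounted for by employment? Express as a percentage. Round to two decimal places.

32.24%

Labor's share = 1 − 0.21 − 0.19 = 0.6.
Employment contributed 0.6 × 3.6 = 2.16 pp.
Share of growth = 2.16 / 6.7 × 100 = 32.2388%.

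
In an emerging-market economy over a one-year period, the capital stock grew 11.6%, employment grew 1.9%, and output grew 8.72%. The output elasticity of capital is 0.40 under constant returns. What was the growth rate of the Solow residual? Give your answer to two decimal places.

Labor's share = 1 − 0.4 = 0.6.
The capital stock: 0.4 × 11.6 = 4.64 pp.
Employment: 0.6 × 1.9 = 1.14 pp.
TFP growth = 8.72 − 5.78 = 2.94%.

2.94%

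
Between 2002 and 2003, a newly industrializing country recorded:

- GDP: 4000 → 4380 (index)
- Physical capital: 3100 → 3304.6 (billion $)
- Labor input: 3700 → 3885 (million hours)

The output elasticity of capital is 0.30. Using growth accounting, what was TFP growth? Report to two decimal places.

TFP growth was 4.02%.

GDP growth = (4380 − 4000) / 4000 = 9.5%.
Physical capital growth = (3304.6 − 3100) / 3100 = 6.6%.
Labor input growth = (3885 − 3700) / 3700 = 5%.
Labor's share = 1 − 0.3 = 0.7.
Physical capital: 0.3 × 6.6 = 1.98 pp.
Labor input: 0.7 × 5 = 3.5 pp.
TFP growth = 9.5 − 5.48 = 4.02%.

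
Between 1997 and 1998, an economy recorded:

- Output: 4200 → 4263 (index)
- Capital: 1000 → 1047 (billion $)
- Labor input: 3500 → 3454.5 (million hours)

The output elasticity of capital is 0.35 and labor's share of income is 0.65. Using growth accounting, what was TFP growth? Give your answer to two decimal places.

Output growth = (4263 − 4200) / 4200 = 1.5%.
Capital growth = (1047 − 1000) / 1000 = 4.7%.
Labor input growth = (3454.5 − 3500) / 3500 = -1.3%.
Labor's share = 1 − 0.35 = 0.65.
Capital: 0.35 × 4.7 = 1.645 pp.
Labor input: 0.65 × (-1.3) = -0.845 pp.
TFP growth = 1.5 − 0.8 = 0.7%.

0.70%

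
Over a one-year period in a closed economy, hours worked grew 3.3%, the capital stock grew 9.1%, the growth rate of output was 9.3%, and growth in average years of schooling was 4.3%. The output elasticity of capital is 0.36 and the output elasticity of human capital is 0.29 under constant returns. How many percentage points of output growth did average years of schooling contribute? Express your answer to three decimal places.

Contribution = share × growth = 0.29 × 4.3 = 1.247 pp.

1.247 percentage points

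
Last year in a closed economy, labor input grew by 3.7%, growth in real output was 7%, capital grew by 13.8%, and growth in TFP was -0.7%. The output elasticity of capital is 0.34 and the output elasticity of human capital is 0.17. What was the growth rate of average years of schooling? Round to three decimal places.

7.029%

Labor's share = 1 − 0.34 − 0.17 = 0.49.
gY = gA + 0.34×13.8 + 0.49×3.7 + 0.17×g.
0.17×g = 7 + 0.7 − 6.505 = 1.195.
g = 1.195 / 0.17 = 7.02941%.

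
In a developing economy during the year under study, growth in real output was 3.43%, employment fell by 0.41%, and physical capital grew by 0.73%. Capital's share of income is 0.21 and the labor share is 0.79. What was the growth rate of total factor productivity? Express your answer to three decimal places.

Labor's share = 1 − 0.21 = 0.79.
Physical capital: 0.21 × 0.73 = 0.1533 pp.
Employment: 0.79 × (-0.41) = -0.3239 pp.
TFP growth = 3.43 + 0.1706 = 3.6006%.

3.601%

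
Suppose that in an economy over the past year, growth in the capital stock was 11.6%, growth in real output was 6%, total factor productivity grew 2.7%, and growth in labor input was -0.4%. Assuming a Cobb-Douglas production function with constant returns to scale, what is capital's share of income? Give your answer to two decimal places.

α = 0.31

gY = gA + α·gK + (1−α)·gL, so gY − gA − gL = α(gK − gL).
6 − 2.7 + 0.4 = α × (11.6 − (-0.4)).
3.7 = 12 α, so α = 0.3083.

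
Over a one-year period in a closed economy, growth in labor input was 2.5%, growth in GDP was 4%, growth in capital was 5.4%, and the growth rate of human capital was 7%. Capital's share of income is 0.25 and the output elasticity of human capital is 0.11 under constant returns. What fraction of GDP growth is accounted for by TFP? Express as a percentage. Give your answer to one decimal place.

Labor's share = 1 − 0.25 − 0.11 = 0.64.
Capital: 0.25 × 5.4 = 1.35 pp.
Human capital: 0.11 × 7 = 0.77 pp.
Labor input: 0.64 × 2.5 = 1.6 pp.
TFP growth = 4 − 3.72 = 0.28%.
TFP share of growth = 0.28 / 4 × 100 = 7%.

7.0%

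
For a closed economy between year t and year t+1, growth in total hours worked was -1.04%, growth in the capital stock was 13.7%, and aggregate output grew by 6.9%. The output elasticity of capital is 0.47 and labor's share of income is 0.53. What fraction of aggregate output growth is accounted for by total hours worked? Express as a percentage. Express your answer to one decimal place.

Total hours worked accounted for -8.0% of growth.

Labor's share = 1 − 0.47 = 0.53.
Total hours worked contributed 0.53 × (-1.04) = -0.5512 pp.
Share of growth = -0.5512 / 6.9 × 100 = -7.988%.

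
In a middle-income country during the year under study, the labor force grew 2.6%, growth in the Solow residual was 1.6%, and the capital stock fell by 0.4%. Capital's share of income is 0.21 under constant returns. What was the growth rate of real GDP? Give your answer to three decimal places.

Labor's share = 1 − 0.21 = 0.79.
The capital stock: 0.21 × (-0.4) = -0.084 pp.
The labor force: 0.79 × 2.6 = 2.054 pp.
Output growth = 1.6 + 1.97 = 3.57%.

Real GDP growth was 3.570%.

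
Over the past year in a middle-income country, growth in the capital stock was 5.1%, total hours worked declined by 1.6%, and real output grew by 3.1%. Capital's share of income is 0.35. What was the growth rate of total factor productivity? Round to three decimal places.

Labor's share = 1 − 0.35 = 0.65.
The capital stock: 0.35 × 5.1 = 1.785 pp.
Total hours worked: 0.65 × (-1.6) = -1.04 pp.
TFP growth = 3.1 − 0.745 = 2.355%.

Total factor productivity growth was 2.355%.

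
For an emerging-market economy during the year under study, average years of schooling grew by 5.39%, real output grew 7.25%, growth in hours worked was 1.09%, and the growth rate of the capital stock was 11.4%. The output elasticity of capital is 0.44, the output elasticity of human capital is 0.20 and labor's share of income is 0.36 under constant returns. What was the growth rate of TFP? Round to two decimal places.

0.76%

Labor's share = 1 − 0.44 − 0.2 = 0.36.
The capital stock: 0.44 × 11.4 = 5.016 pp.
Average years of schooling: 0.2 × 5.39 = 1.078 pp.
Hours worked: 0.36 × 1.09 = 0.3924 pp.
TFP growth = 7.25 − 6.4864 = 0.7636%.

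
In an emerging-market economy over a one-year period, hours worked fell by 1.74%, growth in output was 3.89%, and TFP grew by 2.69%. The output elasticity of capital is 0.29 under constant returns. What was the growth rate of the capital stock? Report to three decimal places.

Labor's share = 1 − 0.29 = 0.71.
gY = gA + 0.71×(-1.74) + 0.29×g.
0.29×g = 3.89 − 2.69 + 1.2354 = 2.4354.
g = 2.4354 / 0.29 = 8.39793%.

8.398%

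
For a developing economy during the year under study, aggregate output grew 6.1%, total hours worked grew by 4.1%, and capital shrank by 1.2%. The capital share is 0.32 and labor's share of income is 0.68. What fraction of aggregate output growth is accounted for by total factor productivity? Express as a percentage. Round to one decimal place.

60.6%

Labor's share = 1 − 0.32 = 0.68.
Capital: 0.32 × (-1.2) = -0.384 pp.
Total hours worked: 0.68 × 4.1 = 2.788 pp.
TFP growth = 6.1 − 2.404 = 3.696%.
TFP share of growth = 3.696 / 6.1 × 100 = 60.59%.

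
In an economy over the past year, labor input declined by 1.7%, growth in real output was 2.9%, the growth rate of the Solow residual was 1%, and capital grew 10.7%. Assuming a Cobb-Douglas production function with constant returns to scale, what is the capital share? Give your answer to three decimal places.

The capital share is 0.290.

gY = gA + α·gK + (1−α)·gL, so gY − gA − gL = α(gK − gL).
2.9 − 1 + 1.7 = α × (10.7 − (-1.7)).
3.6 = 12.4 α, so α = 0.29032.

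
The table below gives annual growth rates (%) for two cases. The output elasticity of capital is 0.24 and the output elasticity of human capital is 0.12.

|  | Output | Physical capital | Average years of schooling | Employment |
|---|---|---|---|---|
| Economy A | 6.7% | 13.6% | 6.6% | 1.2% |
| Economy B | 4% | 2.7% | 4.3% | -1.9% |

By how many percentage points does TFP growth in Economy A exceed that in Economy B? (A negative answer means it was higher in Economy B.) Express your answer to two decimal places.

Labor's share = 1 − 0.24 − 0.12 = 0.64.
Economy A: TFP = 6.7 − 3.264 − 0.792 − 0.768 = 1.876%.
Economy B: TFP = 4 − 0.648 − 0.516 + 1.216 = 4.052%.
Difference = 1.876 − (4.052) = -2.176 pp.

-2.18 percentage points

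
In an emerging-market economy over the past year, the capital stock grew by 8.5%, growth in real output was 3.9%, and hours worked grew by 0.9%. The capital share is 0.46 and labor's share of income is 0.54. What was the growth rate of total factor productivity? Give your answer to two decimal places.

Labor's share = 1 − 0.46 = 0.54.
The capital stock: 0.46 × 8.5 = 3.91 pp.
Hours worked: 0.54 × 0.9 = 0.486 pp.
TFP growth = 3.9 − 4.396 = -0.496%.

-0.50%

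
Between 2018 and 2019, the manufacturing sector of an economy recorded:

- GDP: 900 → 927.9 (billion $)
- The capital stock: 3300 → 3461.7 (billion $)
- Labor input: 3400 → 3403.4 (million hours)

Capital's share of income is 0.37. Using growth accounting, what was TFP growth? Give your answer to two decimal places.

TFP growth was 1.22%.

GDP growth = (927.9 − 900) / 900 = 3.1%.
The capital stock growth = (3461.7 − 3300) / 3300 = 4.9%.
Labor input growth = (3403.4 − 3400) / 3400 = 0.1%.
Labor's share = 1 − 0.37 = 0.63.
The capital stock: 0.37 × 4.9 = 1.813 pp.
Labor input: 0.63 × 0.1 = 0.063 pp.
TFP growth = 3.1 − 1.876 = 1.224%.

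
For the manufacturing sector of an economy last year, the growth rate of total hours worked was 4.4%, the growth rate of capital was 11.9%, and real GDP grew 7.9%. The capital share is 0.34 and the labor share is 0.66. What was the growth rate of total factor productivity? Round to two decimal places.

0.95%

Labor's share = 1 − 0.34 = 0.66.
Capital: 0.34 × 11.9 = 4.046 pp.
Total hours worked: 0.66 × 4.4 = 2.904 pp.
TFP growth = 7.9 − 6.95 = 0.95%.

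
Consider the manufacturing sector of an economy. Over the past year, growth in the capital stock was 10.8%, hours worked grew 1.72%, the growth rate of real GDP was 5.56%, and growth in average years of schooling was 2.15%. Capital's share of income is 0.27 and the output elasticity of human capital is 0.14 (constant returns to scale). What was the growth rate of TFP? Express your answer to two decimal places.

Labor's share = 1 − 0.27 − 0.14 = 0.59.
The capital stock: 0.27 × 10.8 = 2.916 pp.
Average years of schooling: 0.14 × 2.15 = 0.301 pp.
Hours worked: 0.59 × 1.72 = 1.0148 pp.
TFP growth = 5.56 − 4.2318 = 1.3282%.

1.33%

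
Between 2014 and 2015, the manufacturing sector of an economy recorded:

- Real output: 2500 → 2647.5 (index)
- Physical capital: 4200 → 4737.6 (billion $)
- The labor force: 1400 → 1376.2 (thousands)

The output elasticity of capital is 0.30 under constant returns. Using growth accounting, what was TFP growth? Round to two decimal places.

Real output growth = (2647.5 − 2500) / 2500 = 5.9%.
Physical capital growth = (4737.6 − 4200) / 4200 = 12.8%.
The labor force growth = (1376.2 − 1400) / 1400 = -1.7%.
Labor's share = 1 − 0.3 = 0.7.
Physical capital: 0.3 × 12.8 = 3.84 pp.
The labor force: 0.7 × (-1.7) = -1.19 pp.
TFP growth = 5.9 − 2.65 = 3.25%.

3.25%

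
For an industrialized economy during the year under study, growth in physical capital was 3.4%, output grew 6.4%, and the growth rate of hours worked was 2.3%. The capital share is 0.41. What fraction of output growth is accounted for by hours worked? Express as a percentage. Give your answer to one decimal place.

21.2%

Labor's share = 1 − 0.41 = 0.59.
Hours worked contributed 0.59 × 2.3 = 1.357 pp.
Share of growth = 1.357 / 6.4 × 100 = 21.203%.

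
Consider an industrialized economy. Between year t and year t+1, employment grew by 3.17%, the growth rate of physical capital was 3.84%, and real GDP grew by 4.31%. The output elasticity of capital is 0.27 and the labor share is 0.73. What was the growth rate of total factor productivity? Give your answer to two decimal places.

Labor's share = 1 − 0.27 = 0.73.
Physical capital: 0.27 × 3.84 = 1.0368 pp.
Employment: 0.73 × 3.17 = 2.3141 pp.
TFP growth = 4.31 − 3.3509 = 0.9591%.

0.96%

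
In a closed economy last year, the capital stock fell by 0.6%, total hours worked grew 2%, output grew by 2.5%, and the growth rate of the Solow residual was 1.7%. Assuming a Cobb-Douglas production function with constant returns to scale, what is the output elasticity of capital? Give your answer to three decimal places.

gY = gA + α·gK + (1−α)·gL, so gY − gA − gL = α(gK − gL).
2.5 − 1.7 − 2 = α × (-0.6 − 2).
-1.2 = -2.6 α, so α = 0.46154.

0.462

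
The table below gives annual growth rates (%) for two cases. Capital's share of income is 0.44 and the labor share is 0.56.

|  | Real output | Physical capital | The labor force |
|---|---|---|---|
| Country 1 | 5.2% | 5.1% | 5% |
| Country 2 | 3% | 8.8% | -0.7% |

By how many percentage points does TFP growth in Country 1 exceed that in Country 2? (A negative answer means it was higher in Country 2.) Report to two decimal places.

0.64 percentage points

Labor's share = 1 − 0.44 = 0.56.
Country 1: TFP = 5.2 − 2.244 − 2.8 = 0.156%.
Country 2: TFP = 3 − 3.872 + 0.392 = -0.48%.
Difference = 0.156 − (-0.48) = 0.636 pp.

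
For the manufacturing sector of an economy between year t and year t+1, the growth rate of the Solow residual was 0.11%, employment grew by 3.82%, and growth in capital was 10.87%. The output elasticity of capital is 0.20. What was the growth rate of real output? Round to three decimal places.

5.340%

Labor's share = 1 − 0.2 = 0.8.
Capital: 0.2 × 10.87 = 2.174 pp.
Employment: 0.8 × 3.82 = 3.056 pp.
Output growth = 0.11 + 5.23 = 5.34%.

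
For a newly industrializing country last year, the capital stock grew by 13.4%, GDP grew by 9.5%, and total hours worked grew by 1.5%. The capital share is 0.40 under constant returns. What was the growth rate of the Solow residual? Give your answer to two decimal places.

Labor's share = 1 − 0.4 = 0.6.
The capital stock: 0.4 × 13.4 = 5.36 pp.
Total hours worked: 0.6 × 1.5 = 0.9 pp.
TFP growth = 9.5 − 6.26 = 3.24%.

3.24%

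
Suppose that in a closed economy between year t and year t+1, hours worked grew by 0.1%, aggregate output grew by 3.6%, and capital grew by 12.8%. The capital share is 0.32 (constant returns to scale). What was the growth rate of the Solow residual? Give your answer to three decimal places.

Labor's share = 1 − 0.32 = 0.68.
Capital: 0.32 × 12.8 = 4.096 pp.
Hours worked: 0.68 × 0.1 = 0.068 pp.
TFP growth = 3.6 − 4.164 = -0.564%.

-0.564%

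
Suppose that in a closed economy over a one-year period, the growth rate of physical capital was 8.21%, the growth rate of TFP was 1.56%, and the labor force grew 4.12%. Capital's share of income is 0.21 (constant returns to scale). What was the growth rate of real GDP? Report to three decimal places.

6.539%

Labor's share = 1 − 0.21 = 0.79.
Physical capital: 0.21 × 8.21 = 1.7241 pp.
The labor force: 0.79 × 4.12 = 3.2548 pp.
Output growth = 1.56 + 4.9789 = 6.5389%.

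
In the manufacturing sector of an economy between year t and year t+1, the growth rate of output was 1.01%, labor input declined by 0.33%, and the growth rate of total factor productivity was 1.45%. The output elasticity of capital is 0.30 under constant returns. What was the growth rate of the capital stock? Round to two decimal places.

Labor's share = 1 − 0.3 = 0.7.
gY = gA + 0.7×(-0.33) + 0.3×g.
0.3×g = 1.01 − 1.45 + 0.231 = -0.209.
g = -0.209 / 0.3 = -0.6967%.

-0.70%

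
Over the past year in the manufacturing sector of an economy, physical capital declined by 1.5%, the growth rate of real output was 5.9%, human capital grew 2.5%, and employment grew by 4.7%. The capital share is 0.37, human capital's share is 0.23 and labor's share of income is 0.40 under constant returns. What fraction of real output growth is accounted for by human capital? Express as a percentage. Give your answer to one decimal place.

Human capital contributed 0.23 × 2.5 = 0.575 pp.
Share of growth = 0.575 / 5.9 × 100 = 9.746%.

9.7%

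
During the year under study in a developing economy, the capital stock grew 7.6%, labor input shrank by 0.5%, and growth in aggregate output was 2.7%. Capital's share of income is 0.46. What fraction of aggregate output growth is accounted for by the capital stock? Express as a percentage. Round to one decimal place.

The capital stock contributed 0.46 × 7.6 = 3.496 pp.
Share of growth = 3.496 / 2.7 × 100 = 129.481%.

129.5%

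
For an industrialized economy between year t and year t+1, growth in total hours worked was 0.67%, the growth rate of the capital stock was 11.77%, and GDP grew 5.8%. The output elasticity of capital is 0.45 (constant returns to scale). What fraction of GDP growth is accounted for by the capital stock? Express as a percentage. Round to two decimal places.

91.32%

The capital stock contributed 0.45 × 11.77 = 5.2965 pp.
Share of growth = 5.2965 / 5.8 × 100 = 91.319%.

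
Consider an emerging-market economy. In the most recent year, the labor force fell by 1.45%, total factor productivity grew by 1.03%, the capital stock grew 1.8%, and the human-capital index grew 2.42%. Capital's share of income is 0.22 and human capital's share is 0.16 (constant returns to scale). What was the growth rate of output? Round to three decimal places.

Labor's share = 1 − 0.22 − 0.16 = 0.62.
The capital stock: 0.22 × 1.8 = 0.396 pp.
The human-capital index: 0.16 × 2.42 = 0.3872 pp.
The labor force: 0.62 × (-1.45) = -0.899 pp.
Output growth = 1.03 + (-0.1158) = 0.9142%.

0.914%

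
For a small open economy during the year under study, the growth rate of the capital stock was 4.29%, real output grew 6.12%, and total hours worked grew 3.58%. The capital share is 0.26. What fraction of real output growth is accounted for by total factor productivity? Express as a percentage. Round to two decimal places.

Total factor productivity accounted for 38.49% of growth.

Labor's share = 1 − 0.26 = 0.74.
The capital stock: 0.26 × 4.29 = 1.1154 pp.
Total hours worked: 0.74 × 3.58 = 2.6492 pp.
TFP growth = 6.12 − 3.7646 = 2.3554%.
TFP share of growth = 2.3554 / 6.12 × 100 = 38.4869%.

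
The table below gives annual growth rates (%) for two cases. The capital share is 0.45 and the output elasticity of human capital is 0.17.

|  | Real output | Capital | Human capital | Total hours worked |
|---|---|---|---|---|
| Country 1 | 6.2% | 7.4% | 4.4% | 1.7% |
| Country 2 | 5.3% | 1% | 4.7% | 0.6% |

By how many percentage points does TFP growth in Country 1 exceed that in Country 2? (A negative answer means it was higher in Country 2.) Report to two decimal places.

Labor's share = 1 − 0.45 − 0.17 = 0.38.
Country 1: TFP = 6.2 − 3.33 − 0.748 − 0.646 = 1.476%.
Country 2: TFP = 5.3 − 0.45 − 0.799 − 0.228 = 3.823%.
Difference = 1.476 − (3.823) = -2.347 pp.

-2.35 percentage points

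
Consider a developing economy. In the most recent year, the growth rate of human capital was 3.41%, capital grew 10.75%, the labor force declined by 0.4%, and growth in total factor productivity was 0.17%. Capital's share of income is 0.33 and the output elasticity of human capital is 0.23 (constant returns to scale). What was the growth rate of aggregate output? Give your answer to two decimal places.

4.33%

Labor's share = 1 − 0.33 − 0.23 = 0.44.
Capital: 0.33 × 10.75 = 3.5475 pp.
Human capital: 0.23 × 3.41 = 0.7843 pp.
The labor force: 0.44 × (-0.4) = -0.176 pp.
Output growth = 0.17 + 4.1558 = 4.3258%.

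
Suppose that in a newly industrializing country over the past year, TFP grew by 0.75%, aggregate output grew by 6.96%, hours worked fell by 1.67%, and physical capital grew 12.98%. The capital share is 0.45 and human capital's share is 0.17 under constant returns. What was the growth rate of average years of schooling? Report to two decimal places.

Labor's share = 1 − 0.45 − 0.17 = 0.38.
gY = gA + 0.45×12.98 + 0.38×(-1.67) + 0.17×g.
0.17×g = 6.96 − 0.75 − 5.2064 = 1.0036.
g = 1.0036 / 0.17 = 5.9035%.

5.90%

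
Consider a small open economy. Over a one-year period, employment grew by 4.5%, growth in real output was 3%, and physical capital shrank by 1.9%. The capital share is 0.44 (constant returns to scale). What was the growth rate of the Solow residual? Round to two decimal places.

The Solow residual grew 1.32%.

Labor's share = 1 − 0.44 = 0.56.
Physical capital: 0.44 × (-1.9) = -0.836 pp.
Employment: 0.56 × 4.5 = 2.52 pp.
TFP growth = 3 − 1.684 = 1.316%.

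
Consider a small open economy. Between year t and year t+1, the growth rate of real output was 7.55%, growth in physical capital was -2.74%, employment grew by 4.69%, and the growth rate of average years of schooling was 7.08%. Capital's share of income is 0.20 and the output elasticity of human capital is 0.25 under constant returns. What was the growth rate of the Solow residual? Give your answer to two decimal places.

Labor's share = 1 − 0.2 − 0.25 = 0.55.
Physical capital: 0.2 × (-2.74) = -0.548 pp.
Average years of schooling: 0.25 × 7.08 = 1.77 pp.
Employment: 0.55 × 4.69 = 2.5795 pp.
TFP growth = 7.55 − 3.8015 = 3.7485%.

3.75%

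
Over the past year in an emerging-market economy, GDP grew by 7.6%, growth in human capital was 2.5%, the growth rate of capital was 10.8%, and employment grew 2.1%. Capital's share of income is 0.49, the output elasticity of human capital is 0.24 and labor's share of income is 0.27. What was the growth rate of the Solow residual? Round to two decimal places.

Labor's share = 1 − 0.49 − 0.24 = 0.27.
Capital: 0.49 × 10.8 = 5.292 pp.
Human capital: 0.24 × 2.5 = 0.6 pp.
Employment: 0.27 × 2.1 = 0.567 pp.
TFP growth = 7.6 − 6.459 = 1.141%.

The Solow residual grew 1.14%.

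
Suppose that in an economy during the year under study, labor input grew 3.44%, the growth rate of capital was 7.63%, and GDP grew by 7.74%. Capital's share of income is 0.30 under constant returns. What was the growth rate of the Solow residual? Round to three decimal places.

The Solow residual growth was 3.043%.

Labor's share = 1 − 0.3 = 0.7.
Capital: 0.3 × 7.63 = 2.289 pp.
Labor input: 0.7 × 3.44 = 2.408 pp.
TFP growth = 7.74 − 4.697 = 3.043%.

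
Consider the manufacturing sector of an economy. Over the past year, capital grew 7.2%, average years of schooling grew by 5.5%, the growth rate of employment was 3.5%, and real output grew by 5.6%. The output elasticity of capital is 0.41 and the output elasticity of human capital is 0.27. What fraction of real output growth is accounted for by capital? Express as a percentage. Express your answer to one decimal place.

Capital contributed 0.41 × 7.2 = 2.952 pp.
Share of growth = 2.952 / 5.6 × 100 = 52.714%.

52.7%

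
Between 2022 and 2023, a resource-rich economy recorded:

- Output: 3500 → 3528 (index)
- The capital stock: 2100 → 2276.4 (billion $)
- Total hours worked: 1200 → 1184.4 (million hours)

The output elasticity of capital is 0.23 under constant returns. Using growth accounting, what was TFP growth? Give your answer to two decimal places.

-0.13%

Output growth = (3528 − 3500) / 3500 = 0.8%.
The capital stock growth = (2276.4 − 2100) / 2100 = 8.4%.
Total hours worked growth = (1184.4 − 1200) / 1200 = -1.3%.
Labor's share = 1 − 0.23 = 0.77.
The capital stock: 0.23 × 8.4 = 1.932 pp.
Total hours worked: 0.77 × (-1.3) = -1.001 pp.
TFP growth = 0.8 − 0.931 = -0.131%.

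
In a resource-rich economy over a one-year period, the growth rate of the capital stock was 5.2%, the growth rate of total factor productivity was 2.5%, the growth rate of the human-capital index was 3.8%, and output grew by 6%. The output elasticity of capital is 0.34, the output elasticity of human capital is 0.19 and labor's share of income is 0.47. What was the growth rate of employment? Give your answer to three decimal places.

Labor's share = 1 − 0.34 − 0.19 = 0.47.
gY = gA + 0.34×5.2 + 0.19×3.8 + 0.47×g.
0.47×g = 6 − 2.5 − 2.49 = 1.01.
g = 1.01 / 0.47 = 2.14894%.

Employment growth was 2.149%.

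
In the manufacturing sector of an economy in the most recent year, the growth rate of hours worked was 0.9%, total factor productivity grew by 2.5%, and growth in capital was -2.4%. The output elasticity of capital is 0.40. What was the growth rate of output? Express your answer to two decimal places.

Output grew 2.08%.

Labor's share = 1 − 0.4 = 0.6.
Capital: 0.4 × (-2.4) = -0.96 pp.
Hours worked: 0.6 × 0.9 = 0.54 pp.
Output growth = 2.5 + (-0.42) = 2.08%.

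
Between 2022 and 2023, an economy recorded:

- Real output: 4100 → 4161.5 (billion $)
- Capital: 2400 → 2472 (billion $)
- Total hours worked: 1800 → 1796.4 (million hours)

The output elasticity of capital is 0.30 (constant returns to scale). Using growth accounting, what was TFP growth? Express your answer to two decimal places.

Real output growth = (4161.5 − 4100) / 4100 = 1.5%.
Capital growth = (2472 − 2400) / 2400 = 3%.
Total hours worked growth = (1796.4 − 1800) / 1800 = -0.2%.
Labor's share = 1 − 0.3 = 0.7.
Capital: 0.3 × 3 = 0.9 pp.
Total hours worked: 0.7 × (-0.2) = -0.14 pp.
TFP growth = 1.5 − 0.76 = 0.74%.

TFP growth was 0.74%.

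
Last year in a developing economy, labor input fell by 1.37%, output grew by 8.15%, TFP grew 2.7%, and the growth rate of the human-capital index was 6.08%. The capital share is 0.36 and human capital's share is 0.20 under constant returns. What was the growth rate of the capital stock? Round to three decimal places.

The capital stock growth was 13.436%.

Labor's share = 1 − 0.36 − 0.2 = 0.44.
gY = gA + 0.2×6.08 + 0.44×(-1.37) + 0.36×g.
0.36×g = 8.15 − 2.7 − 0.6132 = 4.8368.
g = 4.8368 / 0.36 = 13.43556%.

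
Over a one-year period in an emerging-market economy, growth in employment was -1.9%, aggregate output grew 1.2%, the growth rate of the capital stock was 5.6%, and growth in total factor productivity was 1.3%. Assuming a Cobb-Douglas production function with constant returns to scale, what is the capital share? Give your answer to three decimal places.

The capital share is 0.240.

gY = gA + α·gK + (1−α)·gL, so gY − gA − gL = α(gK − gL).
1.2 − 1.3 + 1.9 = α × (5.6 − (-1.9)).
1.8 = 7.5 α, so α = 0.24.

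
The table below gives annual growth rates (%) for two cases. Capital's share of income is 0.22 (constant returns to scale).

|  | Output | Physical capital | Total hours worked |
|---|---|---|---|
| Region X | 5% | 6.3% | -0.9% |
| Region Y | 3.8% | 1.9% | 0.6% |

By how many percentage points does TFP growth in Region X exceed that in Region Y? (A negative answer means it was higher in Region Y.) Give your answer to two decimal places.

Labor's share = 1 − 0.22 = 0.78.
Region X: TFP = 5 − 1.386 + 0.702 = 4.316%.
Region Y: TFP = 3.8 − 0.418 − 0.468 = 2.914%.
Difference = 4.316 − (2.914) = 1.402 pp.

1.40 percentage points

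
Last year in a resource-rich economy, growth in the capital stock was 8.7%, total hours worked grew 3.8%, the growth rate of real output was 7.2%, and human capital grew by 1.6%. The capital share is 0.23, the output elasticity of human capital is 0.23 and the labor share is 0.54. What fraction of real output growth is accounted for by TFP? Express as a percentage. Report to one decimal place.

Labor's share = 1 − 0.23 − 0.23 = 0.54.
The capital stock: 0.23 × 8.7 = 2.001 pp.
Human capital: 0.23 × 1.6 = 0.368 pp.
Total hours worked: 0.54 × 3.8 = 2.052 pp.
TFP growth = 7.2 − 4.421 = 2.779%.
TFP share of growth = 2.779 / 7.2 × 100 = 38.597%.

38.6%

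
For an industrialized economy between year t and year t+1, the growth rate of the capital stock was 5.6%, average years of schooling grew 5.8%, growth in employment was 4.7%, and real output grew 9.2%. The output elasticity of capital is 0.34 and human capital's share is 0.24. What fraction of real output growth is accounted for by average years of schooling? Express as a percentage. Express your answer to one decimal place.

Average years of schooling contributed 0.24 × 5.8 = 1.392 pp.
Share of growth = 1.392 / 9.2 × 100 = 15.13%.

Average years of schooling accounted for 15.1% of growth.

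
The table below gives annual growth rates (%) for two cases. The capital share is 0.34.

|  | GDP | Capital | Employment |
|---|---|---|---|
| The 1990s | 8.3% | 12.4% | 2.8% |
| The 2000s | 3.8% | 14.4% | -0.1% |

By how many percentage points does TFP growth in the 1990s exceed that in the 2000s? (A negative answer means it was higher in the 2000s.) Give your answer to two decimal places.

3.27 percentage points

Labor's share = 1 − 0.34 = 0.66.
The 1990s: TFP = 8.3 − 4.216 − 1.848 = 2.236%.
The 2000s: TFP = 3.8 − 4.896 + 0.066 = -1.03%.
Difference = 2.236 − (-1.03) = 3.266 pp.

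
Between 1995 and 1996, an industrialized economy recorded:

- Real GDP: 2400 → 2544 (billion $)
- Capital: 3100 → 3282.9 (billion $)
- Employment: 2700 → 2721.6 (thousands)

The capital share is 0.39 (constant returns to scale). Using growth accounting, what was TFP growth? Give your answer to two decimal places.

Real GDP growth = (2544 − 2400) / 2400 = 6%.
Capital growth = (3282.9 − 3100) / 3100 = 5.9%.
Employment growth = (2721.6 − 2700) / 2700 = 0.8%.
Labor's share = 1 − 0.39 = 0.61.
Capital: 0.39 × 5.9 = 2.301 pp.
Employment: 0.61 × 0.8 = 0.488 pp.
TFP growth = 6 − 2.789 = 3.211%.

3.21%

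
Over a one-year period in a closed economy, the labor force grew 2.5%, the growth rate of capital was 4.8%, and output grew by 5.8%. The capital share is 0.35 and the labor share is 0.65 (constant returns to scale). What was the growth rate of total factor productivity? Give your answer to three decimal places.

Total factor productivity growth was 2.495%.

Labor's share = 1 − 0.35 = 0.65.
Capital: 0.35 × 4.8 = 1.68 pp.
The labor force: 0.65 × 2.5 = 1.625 pp.
TFP growth = 5.8 − 3.305 = 2.495%.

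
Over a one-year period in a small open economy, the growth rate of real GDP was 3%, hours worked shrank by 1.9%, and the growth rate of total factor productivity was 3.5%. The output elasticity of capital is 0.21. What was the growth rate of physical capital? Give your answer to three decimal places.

Labor's share = 1 − 0.21 = 0.79.
gY = gA + 0.79×(-1.9) + 0.21×g.
0.21×g = 3 − 3.5 + 1.501 = 1.001.
g = 1.001 / 0.21 = 4.76667%.

Physical capital grew 4.767%.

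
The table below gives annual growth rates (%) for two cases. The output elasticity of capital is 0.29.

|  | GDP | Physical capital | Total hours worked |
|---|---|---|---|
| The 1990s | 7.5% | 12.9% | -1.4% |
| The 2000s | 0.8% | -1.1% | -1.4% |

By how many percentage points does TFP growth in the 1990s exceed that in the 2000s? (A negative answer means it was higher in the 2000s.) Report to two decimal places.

Labor's share = 1 − 0.29 = 0.71.
The 1990s: TFP = 7.5 − 3.741 + 0.994 = 4.753%.
The 2000s: TFP = 0.8 + 0.319 + 0.994 = 2.113%.
Difference = 4.753 − (2.113) = 2.64 pp.

2.64 percentage points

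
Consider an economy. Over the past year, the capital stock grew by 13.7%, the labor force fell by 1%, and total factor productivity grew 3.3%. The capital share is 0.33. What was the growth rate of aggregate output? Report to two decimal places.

Labor's share = 1 − 0.33 = 0.67.
The capital stock: 0.33 × 13.7 = 4.521 pp.
The labor force: 0.67 × (-1) = -0.67 pp.
Output growth = 3.3 + 3.851 = 7.151%.

Aggregate output grew 7.15%.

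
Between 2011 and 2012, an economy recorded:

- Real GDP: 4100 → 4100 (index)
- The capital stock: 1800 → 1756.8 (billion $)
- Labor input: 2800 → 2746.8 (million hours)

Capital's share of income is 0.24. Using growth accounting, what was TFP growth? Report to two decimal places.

2.02%

Real GDP growth = (4100 − 4100) / 4100 = 0%.
The capital stock growth = (1756.8 − 1800) / 1800 = -2.4%.
Labor input growth = (2746.8 − 2800) / 2800 = -1.9%.
Labor's share = 1 − 0.24 = 0.76.
The capital stock: 0.24 × (-2.4) = -0.576 pp.
Labor input: 0.76 × (-1.9) = -1.444 pp.
TFP growth = 0 + 2.02 = 2.02%.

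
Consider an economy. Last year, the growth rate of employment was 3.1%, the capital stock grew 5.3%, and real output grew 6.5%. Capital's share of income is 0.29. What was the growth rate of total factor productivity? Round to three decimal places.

Total factor productivity growth was 2.762%.

Labor's share = 1 − 0.29 = 0.71.
The capital stock: 0.29 × 5.3 = 1.537 pp.
Employment: 0.71 × 3.1 = 2.201 pp.
TFP growth = 6.5 − 3.738 = 2.762%.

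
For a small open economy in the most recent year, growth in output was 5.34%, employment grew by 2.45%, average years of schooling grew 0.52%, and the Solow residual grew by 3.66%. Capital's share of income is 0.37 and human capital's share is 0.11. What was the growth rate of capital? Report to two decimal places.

0.94%

Labor's share = 1 − 0.37 − 0.11 = 0.52.
gY = gA + 0.11×0.52 + 0.52×2.45 + 0.37×g.
0.37×g = 5.34 − 3.66 − 1.3312 = 0.3488.
g = 0.3488 / 0.37 = 0.9427%.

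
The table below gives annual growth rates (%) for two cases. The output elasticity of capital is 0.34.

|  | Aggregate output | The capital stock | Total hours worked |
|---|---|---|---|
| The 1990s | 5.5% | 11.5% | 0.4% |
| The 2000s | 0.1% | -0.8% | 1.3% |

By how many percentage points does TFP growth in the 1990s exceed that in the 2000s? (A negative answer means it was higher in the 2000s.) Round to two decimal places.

1.81 percentage points

Labor's share = 1 − 0.34 = 0.66.
The 1990s: TFP = 5.5 − 3.91 − 0.264 = 1.326%.
The 2000s: TFP = 0.1 + 0.272 − 0.858 = -0.486%.
Difference = 1.326 − (-0.486) = 1.812 pp.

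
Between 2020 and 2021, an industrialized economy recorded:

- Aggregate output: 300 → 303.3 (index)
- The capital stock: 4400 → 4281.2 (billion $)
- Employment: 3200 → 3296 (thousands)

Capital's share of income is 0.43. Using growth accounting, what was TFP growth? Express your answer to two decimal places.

Aggregate output growth = (303.3 − 300) / 300 = 1.1%.
The capital stock growth = (4281.2 − 4400) / 4400 = -2.7%.
Employment growth = (3296 − 3200) / 3200 = 3%.
Labor's share = 1 − 0.43 = 0.57.
The capital stock: 0.43 × (-2.7) = -1.161 pp.
Employment: 0.57 × 3 = 1.71 pp.
TFP growth = 1.1 − 0.549 = 0.551%.

0.55%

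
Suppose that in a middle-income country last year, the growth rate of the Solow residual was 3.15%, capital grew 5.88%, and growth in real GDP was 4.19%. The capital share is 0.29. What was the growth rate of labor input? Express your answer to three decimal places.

Labor's share = 1 − 0.29 = 0.71.
gY = gA + 0.29×5.88 + 0.71×g.
0.71×g = 4.19 − 3.15 − 1.7052 = -0.6652.
g = -0.6652 / 0.71 = -0.9369%.

-0.937%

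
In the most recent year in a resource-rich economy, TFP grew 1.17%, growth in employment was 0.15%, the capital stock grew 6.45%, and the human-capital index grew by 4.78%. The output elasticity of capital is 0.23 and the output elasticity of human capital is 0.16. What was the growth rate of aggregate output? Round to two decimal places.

Labor's share = 1 − 0.23 − 0.16 = 0.61.
The capital stock: 0.23 × 6.45 = 1.4835 pp.
The human-capital index: 0.16 × 4.78 = 0.7648 pp.
Employment: 0.61 × 0.15 = 0.0915 pp.
Output growth = 1.17 + 2.3398 = 3.5098%.

Aggregate output growth was 3.51%.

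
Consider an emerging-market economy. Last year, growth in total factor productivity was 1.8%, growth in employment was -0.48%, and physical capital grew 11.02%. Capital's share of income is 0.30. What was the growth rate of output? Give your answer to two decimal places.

Output growth was 4.77%.

Labor's share = 1 − 0.3 = 0.7.
Physical capital: 0.3 × 11.02 = 3.306 pp.
Employment: 0.7 × (-0.48) = -0.336 pp.
Output growth = 1.8 + 2.97 = 4.77%.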